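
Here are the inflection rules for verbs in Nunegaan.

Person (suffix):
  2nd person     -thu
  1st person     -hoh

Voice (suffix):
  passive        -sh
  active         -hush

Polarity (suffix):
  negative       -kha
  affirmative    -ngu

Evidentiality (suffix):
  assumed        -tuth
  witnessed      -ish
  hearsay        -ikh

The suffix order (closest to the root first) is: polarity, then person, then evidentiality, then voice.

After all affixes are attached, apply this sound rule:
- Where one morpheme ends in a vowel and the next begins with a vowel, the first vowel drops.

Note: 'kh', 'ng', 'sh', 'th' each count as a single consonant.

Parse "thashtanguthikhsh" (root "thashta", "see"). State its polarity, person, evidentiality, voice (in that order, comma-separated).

Segment: thashta-ngu-thu-ikh-sh.
polarity: -ngu → affirmative.
person: -thu → 2nd person.
evidentiality: -ikh → hearsay.
voice: -sh → passive.

affirmative, 2nd person, hearsay, passive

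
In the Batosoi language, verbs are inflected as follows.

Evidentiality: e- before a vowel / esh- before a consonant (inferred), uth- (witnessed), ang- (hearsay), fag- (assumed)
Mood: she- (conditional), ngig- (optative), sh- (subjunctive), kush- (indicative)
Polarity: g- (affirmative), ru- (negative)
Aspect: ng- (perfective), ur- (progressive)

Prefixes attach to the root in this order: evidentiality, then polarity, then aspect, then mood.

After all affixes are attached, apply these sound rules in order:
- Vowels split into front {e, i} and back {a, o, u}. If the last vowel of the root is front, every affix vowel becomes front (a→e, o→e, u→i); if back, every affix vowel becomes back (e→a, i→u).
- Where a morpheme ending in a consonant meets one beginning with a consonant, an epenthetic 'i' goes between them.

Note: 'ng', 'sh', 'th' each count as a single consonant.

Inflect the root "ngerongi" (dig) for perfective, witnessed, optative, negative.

ngigingiriithingerongi

Attach evidentiality witnessed uth- → uthngerongi.
Attach polarity negative ru- → ruuthngerongi.
Attach aspect perfective ng- → ngruuthngerongi.
Attach mood optative ngig- → ngigngruuthngerongi.
Apply vowel harmony: ngigngruuthngerongi → ngigngriithngerongi.
Apply epenthesis: ngigngriithngerongi → ngigingiriithingerongi.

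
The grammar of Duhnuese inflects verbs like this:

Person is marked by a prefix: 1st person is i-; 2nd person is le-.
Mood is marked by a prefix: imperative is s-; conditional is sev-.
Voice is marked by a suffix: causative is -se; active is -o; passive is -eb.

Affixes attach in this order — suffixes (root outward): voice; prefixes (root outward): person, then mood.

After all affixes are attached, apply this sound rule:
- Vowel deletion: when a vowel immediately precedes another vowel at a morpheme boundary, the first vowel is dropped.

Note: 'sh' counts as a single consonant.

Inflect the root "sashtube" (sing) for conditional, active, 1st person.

sevisashtubo

Attach person 1st person i- → isashtube.
Attach voice active -o → isashtubeo.
Attach mood conditional sev- → sevisashtubeo.
Apply vowel deletion: sevisashtubeo → sevisashtubo.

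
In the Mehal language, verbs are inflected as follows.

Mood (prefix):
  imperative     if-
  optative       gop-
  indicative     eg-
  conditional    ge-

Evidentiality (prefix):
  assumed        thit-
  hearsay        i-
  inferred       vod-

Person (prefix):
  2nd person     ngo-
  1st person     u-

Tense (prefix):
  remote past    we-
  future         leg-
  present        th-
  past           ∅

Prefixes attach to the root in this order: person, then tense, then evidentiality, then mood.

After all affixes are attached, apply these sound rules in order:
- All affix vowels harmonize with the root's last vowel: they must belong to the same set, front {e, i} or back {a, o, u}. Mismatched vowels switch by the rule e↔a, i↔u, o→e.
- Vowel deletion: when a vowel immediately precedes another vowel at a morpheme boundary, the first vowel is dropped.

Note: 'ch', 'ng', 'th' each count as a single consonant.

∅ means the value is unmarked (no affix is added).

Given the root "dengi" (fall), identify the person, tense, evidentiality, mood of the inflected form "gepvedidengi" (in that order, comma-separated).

Segment: gop-vod-u-dengi.
person: u- → 1st person.
tense: ∅ → past.
evidentiality: vod- → inferred.
mood: gop- → optative.

1st person, past, inferred, optative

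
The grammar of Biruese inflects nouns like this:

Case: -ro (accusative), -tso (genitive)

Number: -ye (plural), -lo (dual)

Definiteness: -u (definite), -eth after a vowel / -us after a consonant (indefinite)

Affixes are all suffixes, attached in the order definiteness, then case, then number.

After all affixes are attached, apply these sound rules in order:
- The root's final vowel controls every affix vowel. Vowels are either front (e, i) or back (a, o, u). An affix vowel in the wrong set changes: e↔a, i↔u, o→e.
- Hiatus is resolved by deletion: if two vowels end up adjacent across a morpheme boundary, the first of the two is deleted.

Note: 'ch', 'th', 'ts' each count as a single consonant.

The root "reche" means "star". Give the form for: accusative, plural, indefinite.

rechethreye

Attach definiteness indefinite -eth (after vowel 'e') → recheeth.
Attach case accusative -ro → recheethro.
Attach number plural -ye → recheethroye.
Apply vowel harmony: recheethroye → recheethreye.
Apply vowel deletion: recheethreye → rechethreye.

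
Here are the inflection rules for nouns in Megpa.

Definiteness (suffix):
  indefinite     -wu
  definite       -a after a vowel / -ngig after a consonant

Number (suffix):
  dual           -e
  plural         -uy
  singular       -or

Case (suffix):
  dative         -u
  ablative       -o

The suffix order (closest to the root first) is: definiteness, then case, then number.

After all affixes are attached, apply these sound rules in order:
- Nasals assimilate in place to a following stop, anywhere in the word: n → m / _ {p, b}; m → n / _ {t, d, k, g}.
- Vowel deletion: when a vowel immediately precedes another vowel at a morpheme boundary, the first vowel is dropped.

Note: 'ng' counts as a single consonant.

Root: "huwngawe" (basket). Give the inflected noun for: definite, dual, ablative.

Attach definiteness definite -a (after vowel 'e') → huwngawea.
Attach case ablative -o → huwngaweao.
Attach number dual -e → huwngaweaoe.
Nasal assimilation: no change.
Apply vowel deletion: huwngaweaoe → huwngawe.

huwngawe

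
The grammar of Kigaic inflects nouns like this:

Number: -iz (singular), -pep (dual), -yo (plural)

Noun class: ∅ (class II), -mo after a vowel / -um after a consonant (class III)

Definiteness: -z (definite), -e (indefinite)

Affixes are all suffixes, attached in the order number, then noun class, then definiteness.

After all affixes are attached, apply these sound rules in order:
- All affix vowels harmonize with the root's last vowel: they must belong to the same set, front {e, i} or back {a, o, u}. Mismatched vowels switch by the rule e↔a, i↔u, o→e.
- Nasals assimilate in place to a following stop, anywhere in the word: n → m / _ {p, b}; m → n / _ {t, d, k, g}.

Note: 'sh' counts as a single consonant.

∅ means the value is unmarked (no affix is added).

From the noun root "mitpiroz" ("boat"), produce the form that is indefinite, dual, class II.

Attach number dual -pep → mitpirozpep.
noun class = class II: zero marking, form stays mitpirozpep.
Attach definiteness indefinite -e → mitpirozpepe.
Apply vowel harmony: mitpirozpepe → mitpirozpapa.
Nasal assimilation: no change.

mitpirozpapa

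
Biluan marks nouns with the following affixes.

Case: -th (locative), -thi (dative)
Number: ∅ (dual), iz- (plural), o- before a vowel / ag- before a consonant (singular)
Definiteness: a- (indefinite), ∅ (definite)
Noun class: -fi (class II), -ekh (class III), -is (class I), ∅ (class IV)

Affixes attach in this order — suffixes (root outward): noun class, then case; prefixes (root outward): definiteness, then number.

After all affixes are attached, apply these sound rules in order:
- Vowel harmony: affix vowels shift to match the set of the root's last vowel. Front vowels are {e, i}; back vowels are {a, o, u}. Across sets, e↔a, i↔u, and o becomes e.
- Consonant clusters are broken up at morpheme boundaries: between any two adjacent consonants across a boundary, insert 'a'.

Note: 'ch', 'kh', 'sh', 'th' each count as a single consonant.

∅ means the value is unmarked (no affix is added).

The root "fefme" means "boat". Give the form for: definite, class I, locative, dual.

Attach noun class class I -is → fefmeis.
definiteness = definite: zero marking, form stays fefmeis.
number = dual: zero marking, form stays fefmeis.
Attach case locative -th → fefmeisth.
Vowel harmony: no change.
Apply epenthesis: fefmeisth → fefmeisath.

fefmeisath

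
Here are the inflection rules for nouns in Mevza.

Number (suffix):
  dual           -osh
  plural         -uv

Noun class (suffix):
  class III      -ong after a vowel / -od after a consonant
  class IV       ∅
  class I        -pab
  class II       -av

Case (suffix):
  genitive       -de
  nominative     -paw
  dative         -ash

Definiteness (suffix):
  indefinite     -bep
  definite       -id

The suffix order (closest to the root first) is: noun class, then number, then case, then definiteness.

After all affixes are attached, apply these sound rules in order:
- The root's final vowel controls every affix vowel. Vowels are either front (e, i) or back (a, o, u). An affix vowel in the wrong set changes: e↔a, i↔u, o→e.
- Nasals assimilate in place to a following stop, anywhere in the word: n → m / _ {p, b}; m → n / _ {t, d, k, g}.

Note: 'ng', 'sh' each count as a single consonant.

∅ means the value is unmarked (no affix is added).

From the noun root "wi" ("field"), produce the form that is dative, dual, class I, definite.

Attach noun class class I -pab → wipab.
Attach number dual -osh → wipabosh.
Attach case dative -ash → wipaboshash.
Attach definiteness definite -id → wipaboshashid.
Apply vowel harmony: wipaboshashid → wipebesheshid.
Nasal assimilation: no change.

wipebesheshid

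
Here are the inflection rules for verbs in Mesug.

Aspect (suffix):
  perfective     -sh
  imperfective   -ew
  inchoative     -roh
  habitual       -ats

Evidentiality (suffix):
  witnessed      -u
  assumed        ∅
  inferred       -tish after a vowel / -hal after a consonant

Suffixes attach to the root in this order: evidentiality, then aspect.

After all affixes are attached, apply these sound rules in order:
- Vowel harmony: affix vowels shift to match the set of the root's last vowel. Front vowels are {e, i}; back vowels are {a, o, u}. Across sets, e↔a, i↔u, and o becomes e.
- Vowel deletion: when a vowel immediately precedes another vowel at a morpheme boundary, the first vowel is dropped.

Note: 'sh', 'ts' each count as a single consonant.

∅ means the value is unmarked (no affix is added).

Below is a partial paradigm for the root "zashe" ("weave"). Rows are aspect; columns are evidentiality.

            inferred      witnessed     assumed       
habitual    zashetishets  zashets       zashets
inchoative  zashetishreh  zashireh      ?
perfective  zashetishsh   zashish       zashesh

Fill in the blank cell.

zashereh

evidentiality = assumed: zero marking, form stays zashe.
Attach aspect inchoative -roh → zasheroh.
Apply vowel harmony: zasheroh → zashereh.
Vowel deletion: no change.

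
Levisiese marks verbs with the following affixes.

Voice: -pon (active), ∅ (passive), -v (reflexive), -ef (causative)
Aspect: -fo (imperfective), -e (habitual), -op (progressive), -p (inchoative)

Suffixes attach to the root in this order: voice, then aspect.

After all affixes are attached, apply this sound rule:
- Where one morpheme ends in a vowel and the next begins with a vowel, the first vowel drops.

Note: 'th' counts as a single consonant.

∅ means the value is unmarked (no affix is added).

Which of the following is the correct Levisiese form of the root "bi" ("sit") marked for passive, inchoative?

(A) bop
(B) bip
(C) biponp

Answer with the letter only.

voice = passive: zero marking, form stays bi.
Attach aspect inchoative -p → bip.
Vowel deletion: no change.
So the correct form is bip, option (B).
(A) bop is wrong: it uses progressive instead of inchoative for aspect.
(C) biponp is wrong: it uses active instead of passive for voice.

B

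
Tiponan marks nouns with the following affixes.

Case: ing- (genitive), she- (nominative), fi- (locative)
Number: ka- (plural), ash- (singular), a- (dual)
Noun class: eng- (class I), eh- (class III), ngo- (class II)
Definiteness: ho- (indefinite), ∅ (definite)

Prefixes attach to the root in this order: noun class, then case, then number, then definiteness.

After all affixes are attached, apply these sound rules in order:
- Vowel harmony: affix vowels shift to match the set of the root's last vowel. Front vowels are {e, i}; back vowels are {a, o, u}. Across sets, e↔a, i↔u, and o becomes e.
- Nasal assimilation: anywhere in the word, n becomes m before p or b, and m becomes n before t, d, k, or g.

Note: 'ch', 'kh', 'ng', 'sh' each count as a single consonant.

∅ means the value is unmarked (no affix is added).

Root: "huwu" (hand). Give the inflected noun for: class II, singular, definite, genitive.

ashungngohuwu

Attach noun class class II ngo- → ngohuwu.
Attach case genitive ing- → ingngohuwu.
Attach number singular ash- → ashingngohuwu.
definiteness = definite: zero marking, form stays ashingngohuwu.
Apply vowel harmony: ashingngohuwu → ashungngohuwu.
Nasal assimilation: no change.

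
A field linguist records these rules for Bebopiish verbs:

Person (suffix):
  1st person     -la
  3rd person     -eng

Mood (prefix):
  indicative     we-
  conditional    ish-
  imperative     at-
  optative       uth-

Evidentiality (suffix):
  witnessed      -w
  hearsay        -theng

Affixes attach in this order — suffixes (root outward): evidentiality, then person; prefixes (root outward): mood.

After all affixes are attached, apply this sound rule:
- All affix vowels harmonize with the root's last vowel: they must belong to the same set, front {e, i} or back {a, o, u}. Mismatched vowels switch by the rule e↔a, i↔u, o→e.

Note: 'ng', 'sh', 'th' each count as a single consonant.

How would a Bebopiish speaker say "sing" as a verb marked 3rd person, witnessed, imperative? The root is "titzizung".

Attach evidentiality witnessed -w → titzizungw.
Attach person 3rd person -eng → titzizungweng.
Attach mood imperative at- → attitzizungweng.
Apply vowel harmony: attitzizungweng → attitzizungwang.

attitzizungwang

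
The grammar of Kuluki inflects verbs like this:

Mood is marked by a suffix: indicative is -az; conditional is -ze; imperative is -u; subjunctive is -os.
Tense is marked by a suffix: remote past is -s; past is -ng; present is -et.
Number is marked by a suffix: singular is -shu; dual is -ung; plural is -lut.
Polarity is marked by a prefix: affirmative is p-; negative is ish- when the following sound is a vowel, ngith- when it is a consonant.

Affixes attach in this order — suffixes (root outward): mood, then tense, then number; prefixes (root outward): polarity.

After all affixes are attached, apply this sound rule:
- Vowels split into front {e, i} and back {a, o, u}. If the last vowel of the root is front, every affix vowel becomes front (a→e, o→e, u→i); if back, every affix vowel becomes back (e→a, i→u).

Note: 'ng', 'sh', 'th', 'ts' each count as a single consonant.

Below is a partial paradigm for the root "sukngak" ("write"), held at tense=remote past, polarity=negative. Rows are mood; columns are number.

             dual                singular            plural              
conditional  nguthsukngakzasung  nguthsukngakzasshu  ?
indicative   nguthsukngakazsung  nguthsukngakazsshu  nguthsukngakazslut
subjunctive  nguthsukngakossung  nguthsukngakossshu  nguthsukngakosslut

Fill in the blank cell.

Attach mood conditional -ze → sukngakze.
Attach tense remote past -s → sukngakzes.
Attach number plural -lut → sukngakzeslut.
Attach polarity negative ngith- (before consonant 's') → ngithsukngakzeslut.
Apply vowel harmony: ngithsukngakzeslut → nguthsukngakzaslut.

nguthsukngakzaslut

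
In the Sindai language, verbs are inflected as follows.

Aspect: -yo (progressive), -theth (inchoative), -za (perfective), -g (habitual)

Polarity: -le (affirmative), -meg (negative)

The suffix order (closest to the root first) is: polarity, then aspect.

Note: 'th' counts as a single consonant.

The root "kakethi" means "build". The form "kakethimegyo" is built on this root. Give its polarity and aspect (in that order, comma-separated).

negative, progressive

Segment: kakethi-meg-yo.
polarity: -meg → negative.
aspect: -yo → progressive.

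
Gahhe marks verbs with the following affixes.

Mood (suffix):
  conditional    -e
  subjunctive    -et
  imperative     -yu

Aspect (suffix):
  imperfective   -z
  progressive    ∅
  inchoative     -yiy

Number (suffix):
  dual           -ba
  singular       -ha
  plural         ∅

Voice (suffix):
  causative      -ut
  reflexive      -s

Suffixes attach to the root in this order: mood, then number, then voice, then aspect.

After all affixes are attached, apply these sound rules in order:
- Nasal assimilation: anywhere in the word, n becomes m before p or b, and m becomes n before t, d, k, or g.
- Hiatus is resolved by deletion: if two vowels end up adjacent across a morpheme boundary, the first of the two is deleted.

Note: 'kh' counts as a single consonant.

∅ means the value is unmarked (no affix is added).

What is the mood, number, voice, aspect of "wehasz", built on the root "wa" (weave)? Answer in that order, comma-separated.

conditional, singular, reflexive, imperfective

Segment: wa-e-ha-s-z.
mood: -e → conditional.
number: -ha → singular.
voice: -s → reflexive.
aspect: -z → imperfective.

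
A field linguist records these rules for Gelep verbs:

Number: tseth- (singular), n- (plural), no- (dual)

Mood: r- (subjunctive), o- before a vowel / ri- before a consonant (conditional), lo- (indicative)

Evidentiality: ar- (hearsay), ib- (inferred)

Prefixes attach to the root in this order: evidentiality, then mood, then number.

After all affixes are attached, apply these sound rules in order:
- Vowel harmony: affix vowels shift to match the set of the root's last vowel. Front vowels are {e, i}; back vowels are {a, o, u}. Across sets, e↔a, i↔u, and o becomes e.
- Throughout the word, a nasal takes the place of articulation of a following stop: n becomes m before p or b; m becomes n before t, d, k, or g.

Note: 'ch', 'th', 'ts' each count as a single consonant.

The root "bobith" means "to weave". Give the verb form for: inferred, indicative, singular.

tsethleibbobith

Attach evidentiality inferred ib- → ibbobith.
Attach mood indicative lo- → loibbobith.
Attach number singular tseth- → tsethloibbobith.
Apply vowel harmony: tsethloibbobith → tsethleibbobith.
Nasal assimilation: no change.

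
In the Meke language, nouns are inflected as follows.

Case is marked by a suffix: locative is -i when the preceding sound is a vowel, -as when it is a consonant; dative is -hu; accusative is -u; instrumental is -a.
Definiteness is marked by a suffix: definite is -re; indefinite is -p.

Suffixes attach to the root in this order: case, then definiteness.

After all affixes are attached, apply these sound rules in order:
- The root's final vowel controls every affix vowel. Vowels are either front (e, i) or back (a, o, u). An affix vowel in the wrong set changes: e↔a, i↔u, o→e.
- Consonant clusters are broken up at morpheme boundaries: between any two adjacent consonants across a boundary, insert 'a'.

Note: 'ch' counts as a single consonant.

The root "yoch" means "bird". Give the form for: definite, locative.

Attach case locative -as (after consonant 'ch') → yochas.
Attach definiteness definite -re → yochasre.
Apply vowel harmony: yochasre → yochasra.
Apply epenthesis: yochasra → yochasara.

yochasara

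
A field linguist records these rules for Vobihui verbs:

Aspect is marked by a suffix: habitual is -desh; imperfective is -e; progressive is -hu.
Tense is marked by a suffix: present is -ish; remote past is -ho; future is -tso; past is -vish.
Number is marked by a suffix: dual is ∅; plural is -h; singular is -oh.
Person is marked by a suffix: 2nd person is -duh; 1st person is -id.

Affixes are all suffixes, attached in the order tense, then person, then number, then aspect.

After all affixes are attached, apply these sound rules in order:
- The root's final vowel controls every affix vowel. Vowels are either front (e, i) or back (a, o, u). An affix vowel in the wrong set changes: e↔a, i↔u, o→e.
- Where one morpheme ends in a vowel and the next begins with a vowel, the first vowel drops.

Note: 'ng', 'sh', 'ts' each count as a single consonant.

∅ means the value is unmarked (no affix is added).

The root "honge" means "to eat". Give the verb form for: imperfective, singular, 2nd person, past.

hongevishdihehe

Attach tense past -vish → hongevish.
Attach person 2nd person -duh → hongevishduh.
Attach number singular -oh → hongevishduhoh.
Attach aspect imperfective -e → hongevishduhohe.
Apply vowel harmony: hongevishduhohe → hongevishdihehe.
Vowel deletion: no change.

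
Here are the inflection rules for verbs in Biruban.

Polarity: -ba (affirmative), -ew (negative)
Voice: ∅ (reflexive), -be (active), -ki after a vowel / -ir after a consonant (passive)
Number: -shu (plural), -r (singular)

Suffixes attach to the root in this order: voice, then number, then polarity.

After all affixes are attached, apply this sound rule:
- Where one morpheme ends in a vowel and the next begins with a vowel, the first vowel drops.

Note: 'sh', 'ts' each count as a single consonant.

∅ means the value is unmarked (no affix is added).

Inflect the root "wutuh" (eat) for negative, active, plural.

Attach voice active -be → wutuhbe.
Attach number plural -shu → wutuhbeshu.
Attach polarity negative -ew → wutuhbeshuew.
Apply vowel deletion: wutuhbeshuew → wutuhbeshew.

wutuhbeshew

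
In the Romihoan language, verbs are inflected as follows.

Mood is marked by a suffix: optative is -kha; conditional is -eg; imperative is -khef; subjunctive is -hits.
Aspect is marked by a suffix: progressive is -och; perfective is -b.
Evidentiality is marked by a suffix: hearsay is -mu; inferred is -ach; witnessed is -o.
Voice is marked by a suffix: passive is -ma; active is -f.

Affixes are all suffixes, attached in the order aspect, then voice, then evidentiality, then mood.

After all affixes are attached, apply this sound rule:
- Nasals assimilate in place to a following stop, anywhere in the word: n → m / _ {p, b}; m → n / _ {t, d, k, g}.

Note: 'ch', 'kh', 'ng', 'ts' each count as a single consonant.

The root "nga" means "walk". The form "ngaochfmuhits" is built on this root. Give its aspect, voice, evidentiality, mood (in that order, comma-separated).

progressive, active, hearsay, subjunctive

Segment: nga-och-f-mu-hits.
aspect: -och → progressive.
voice: -f → active.
evidentiality: -mu → hearsay.
mood: -hits → subjunctive.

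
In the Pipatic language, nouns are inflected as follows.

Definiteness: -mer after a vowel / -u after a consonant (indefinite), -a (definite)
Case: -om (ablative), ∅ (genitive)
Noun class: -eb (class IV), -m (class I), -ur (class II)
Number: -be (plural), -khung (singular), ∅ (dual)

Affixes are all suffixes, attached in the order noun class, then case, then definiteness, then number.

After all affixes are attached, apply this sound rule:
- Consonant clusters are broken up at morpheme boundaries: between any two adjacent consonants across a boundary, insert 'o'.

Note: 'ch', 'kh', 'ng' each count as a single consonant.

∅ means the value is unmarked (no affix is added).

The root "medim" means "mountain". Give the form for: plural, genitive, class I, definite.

medimomabe

Attach noun class class I -m → medimm.
case = genitive: zero marking, form stays medimm.
Attach definiteness definite -a → medimma.
Attach number plural -be → medimmabe.
Apply epenthesis: medimmabe → medimomabe.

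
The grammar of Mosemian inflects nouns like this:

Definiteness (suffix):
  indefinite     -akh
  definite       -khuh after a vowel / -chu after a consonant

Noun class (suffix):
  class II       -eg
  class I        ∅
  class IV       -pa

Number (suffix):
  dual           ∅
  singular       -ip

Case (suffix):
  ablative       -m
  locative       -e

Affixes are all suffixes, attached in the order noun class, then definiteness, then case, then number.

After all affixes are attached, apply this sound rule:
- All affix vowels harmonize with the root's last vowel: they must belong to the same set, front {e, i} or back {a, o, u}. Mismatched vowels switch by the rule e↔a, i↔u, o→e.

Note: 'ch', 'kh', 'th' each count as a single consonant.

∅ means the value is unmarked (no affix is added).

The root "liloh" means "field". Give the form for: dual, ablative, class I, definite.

lilohchum

noun class = class I: zero marking, form stays liloh.
Attach definiteness definite -chu (after consonant 'h') → lilohchu.
Attach case ablative -m → lilohchum.
number = dual: zero marking, form stays lilohchum.
Vowel harmony: no change.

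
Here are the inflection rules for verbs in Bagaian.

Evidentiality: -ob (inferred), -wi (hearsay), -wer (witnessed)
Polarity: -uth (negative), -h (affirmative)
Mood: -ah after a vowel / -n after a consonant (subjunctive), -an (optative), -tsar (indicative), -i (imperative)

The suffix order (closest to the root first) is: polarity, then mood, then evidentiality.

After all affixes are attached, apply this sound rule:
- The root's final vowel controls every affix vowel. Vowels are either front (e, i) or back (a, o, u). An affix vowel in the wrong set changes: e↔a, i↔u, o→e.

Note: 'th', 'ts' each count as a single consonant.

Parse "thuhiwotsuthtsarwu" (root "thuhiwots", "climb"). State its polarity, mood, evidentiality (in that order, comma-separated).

Segment: thuhiwots-uth-tsar-wi.
polarity: -uth → negative.
mood: -tsar → indicative.
evidentiality: -wi → hearsay.

negative, indicative, hearsay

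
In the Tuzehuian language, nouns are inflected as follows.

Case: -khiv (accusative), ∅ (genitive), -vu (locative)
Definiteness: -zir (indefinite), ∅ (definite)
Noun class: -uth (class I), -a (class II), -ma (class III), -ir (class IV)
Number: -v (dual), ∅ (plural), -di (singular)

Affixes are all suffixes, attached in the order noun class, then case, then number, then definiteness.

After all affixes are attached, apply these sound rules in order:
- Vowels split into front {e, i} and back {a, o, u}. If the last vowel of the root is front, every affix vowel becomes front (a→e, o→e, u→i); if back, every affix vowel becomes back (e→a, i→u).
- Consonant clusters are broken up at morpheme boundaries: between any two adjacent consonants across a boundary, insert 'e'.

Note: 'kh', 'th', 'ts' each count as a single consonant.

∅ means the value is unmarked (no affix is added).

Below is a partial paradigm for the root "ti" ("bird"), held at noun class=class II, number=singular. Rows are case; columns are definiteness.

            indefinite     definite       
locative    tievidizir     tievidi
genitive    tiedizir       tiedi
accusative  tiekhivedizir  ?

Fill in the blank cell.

tiekhivedi

Attach noun class class II -a → tia.
Attach case accusative -khiv → tiakhiv.
Attach number singular -di → tiakhivdi.
definiteness = definite: zero marking, form stays tiakhivdi.
Apply vowel harmony: tiakhivdi → tiekhivdi.
Apply epenthesis: tiekhivdi → tiekhivedi.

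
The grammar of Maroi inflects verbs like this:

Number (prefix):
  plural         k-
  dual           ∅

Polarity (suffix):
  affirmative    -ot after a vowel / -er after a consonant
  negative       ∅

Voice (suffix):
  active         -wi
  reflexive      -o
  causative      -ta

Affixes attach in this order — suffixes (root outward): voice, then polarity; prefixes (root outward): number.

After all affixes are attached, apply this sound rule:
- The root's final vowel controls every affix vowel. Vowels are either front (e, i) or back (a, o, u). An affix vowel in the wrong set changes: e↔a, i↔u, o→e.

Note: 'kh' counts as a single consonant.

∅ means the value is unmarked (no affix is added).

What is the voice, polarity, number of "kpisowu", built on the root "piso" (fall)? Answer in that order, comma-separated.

Segment: k-piso-wi.
voice: -wi → active.
polarity: ∅ → negative.
number: k- → plural.

active, negative, plural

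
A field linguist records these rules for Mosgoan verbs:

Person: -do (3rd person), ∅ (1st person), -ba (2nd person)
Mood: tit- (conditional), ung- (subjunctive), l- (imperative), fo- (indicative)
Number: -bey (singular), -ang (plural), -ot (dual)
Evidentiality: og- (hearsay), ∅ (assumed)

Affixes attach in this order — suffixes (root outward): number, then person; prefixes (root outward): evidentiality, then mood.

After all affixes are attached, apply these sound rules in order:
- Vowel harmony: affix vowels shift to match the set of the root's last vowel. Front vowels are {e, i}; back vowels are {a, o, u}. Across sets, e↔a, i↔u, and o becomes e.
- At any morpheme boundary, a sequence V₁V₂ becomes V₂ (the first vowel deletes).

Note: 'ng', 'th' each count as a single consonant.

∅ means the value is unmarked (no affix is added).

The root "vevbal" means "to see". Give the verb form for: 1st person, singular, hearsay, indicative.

Attach number singular -bey → vevbalbey.
Attach evidentiality hearsay og- → ogvevbalbey.
person = 1st person: zero marking, form stays ogvevbalbey.
Attach mood indicative fo- → foogvevbalbey.
Apply vowel harmony: foogvevbalbey → foogvevbalbay.
Apply vowel deletion: foogvevbalbay → fogvevbalbay.

fogvevbalbay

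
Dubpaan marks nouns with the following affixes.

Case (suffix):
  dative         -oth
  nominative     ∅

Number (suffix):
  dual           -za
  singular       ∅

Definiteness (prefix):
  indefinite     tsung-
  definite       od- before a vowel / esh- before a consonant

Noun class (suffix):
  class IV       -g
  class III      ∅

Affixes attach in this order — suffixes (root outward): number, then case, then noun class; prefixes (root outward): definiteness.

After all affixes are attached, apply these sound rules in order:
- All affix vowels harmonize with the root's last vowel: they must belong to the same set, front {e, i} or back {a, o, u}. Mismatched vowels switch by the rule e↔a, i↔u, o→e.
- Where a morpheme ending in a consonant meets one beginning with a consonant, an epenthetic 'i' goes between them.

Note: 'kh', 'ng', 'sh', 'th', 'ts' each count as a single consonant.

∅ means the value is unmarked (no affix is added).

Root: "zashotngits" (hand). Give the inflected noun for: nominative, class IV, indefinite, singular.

tsingizashotngitsig

number = singular: zero marking, form stays zashotngits.
Attach definiteness indefinite tsung- → tsungzashotngits.
case = nominative: zero marking, form stays tsungzashotngits.
Attach noun class class IV -g → tsungzashotngitsg.
Apply vowel harmony: tsungzashotngitsg → tsingzashotngitsg.
Apply epenthesis: tsingzashotngitsg → tsingizashotngitsig.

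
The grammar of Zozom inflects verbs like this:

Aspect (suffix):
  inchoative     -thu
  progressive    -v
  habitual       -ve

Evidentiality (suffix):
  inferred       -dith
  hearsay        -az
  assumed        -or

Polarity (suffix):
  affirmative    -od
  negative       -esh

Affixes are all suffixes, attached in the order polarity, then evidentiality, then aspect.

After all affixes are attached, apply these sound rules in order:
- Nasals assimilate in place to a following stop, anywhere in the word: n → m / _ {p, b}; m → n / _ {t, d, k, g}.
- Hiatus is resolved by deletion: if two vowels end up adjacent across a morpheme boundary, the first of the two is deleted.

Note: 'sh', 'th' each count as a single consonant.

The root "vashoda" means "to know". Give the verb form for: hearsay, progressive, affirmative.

Attach polarity affirmative -od → vashodaod.
Attach evidentiality hearsay -az → vashodaodaz.
Attach aspect progressive -v → vashodaodazv.
Nasal assimilation: no change.
Apply vowel deletion: vashodaodazv → vashododazv.

vashododazv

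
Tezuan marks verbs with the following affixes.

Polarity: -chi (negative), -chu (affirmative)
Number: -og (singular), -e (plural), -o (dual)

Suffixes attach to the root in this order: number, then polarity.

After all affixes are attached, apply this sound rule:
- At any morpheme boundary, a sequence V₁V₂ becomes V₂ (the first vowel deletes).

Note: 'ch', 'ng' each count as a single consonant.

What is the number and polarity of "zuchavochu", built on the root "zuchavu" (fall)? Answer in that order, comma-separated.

Segment: zuchavu-o-chu.
number: -o → dual.
polarity: -chu → affirmative.

dual, affirmative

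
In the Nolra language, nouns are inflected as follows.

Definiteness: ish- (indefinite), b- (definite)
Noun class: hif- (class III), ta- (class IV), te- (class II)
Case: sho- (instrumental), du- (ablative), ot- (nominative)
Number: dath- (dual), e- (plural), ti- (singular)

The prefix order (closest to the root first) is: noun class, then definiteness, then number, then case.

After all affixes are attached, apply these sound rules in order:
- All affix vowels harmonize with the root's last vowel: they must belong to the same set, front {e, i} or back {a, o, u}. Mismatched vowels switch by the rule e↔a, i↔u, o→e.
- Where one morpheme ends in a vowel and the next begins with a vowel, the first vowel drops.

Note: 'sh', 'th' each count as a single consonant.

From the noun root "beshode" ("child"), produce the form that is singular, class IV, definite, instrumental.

shetibtebeshode

Attach noun class class IV ta- → tabeshode.
Attach definiteness definite b- → btabeshode.
Attach number singular ti- → tibtabeshode.
Attach case instrumental sho- → shotibtabeshode.
Apply vowel harmony: shotibtabeshode → shetibtebeshode.
Vowel deletion: no change.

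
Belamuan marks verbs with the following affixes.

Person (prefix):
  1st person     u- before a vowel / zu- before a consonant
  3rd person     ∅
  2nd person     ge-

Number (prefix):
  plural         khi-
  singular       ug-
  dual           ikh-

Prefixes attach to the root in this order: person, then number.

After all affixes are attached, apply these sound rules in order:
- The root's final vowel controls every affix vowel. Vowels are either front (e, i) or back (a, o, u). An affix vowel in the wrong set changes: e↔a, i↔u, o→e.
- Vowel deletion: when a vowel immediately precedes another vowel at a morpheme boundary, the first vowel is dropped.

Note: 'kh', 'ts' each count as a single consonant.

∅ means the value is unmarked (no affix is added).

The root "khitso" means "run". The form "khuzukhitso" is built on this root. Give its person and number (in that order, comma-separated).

1st person, plural

Segment: khi-zu-khitso.
person: u/zu- → 1st person.
number: khi- → plural.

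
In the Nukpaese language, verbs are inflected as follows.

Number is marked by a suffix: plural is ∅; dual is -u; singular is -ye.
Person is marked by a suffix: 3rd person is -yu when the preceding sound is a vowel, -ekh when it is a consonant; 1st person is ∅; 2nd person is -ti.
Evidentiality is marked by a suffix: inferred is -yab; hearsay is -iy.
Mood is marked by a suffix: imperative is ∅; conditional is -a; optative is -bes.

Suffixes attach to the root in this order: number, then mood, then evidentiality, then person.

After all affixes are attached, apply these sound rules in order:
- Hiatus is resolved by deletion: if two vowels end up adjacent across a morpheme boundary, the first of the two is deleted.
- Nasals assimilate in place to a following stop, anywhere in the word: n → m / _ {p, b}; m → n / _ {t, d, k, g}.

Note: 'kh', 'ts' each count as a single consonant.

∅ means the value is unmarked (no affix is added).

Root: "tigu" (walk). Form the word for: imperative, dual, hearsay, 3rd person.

tigiyekh

Attach number dual -u → tiguu.
mood = imperative: zero marking, form stays tiguu.
Attach evidentiality hearsay -iy → tiguuiy.
Attach person 3rd person -ekh (after consonant 'y') → tiguuiyekh.
Apply vowel deletion: tiguuiyekh → tigiyekh.
Nasal assimilation: no change.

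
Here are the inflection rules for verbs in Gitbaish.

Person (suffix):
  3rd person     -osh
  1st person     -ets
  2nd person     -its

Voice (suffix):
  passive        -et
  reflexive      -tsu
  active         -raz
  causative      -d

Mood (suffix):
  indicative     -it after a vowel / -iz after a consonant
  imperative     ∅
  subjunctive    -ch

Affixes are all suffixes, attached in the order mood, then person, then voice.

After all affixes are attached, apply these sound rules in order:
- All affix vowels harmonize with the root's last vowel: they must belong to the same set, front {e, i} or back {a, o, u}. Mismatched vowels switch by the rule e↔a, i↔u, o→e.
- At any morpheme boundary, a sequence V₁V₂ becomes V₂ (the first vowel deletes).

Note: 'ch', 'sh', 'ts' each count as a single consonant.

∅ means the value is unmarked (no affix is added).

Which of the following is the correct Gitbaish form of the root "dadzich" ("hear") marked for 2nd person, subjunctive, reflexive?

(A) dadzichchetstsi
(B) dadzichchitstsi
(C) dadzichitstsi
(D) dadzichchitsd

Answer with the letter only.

Attach mood subjunctive -ch → dadzichch.
Attach person 2nd person -its → dadzichchits.
Attach voice reflexive -tsu → dadzichchitstsu.
Apply vowel harmony: dadzichchitstsu → dadzichchitstsi.
Vowel deletion: no change.
So the correct form is dadzichchitstsi, option (B).
(D) dadzichchitsd is wrong: it uses causative instead of reflexive for voice.
(C) dadzichitstsi is wrong: it uses imperative instead of subjunctive for mood.
(A) dadzichchetstsi is wrong: it uses 1st person instead of 2nd person for person.

B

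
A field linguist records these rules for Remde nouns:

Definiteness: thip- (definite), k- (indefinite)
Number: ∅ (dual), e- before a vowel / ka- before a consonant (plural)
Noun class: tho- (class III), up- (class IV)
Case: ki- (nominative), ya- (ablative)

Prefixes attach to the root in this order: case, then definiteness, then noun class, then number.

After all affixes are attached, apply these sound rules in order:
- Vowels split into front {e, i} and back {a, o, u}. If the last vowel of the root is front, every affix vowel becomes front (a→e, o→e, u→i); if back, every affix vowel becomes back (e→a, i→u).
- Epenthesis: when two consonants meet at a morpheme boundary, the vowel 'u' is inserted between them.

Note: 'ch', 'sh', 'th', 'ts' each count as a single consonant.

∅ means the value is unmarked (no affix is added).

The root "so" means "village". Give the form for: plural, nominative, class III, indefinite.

kathokukuso

Attach case nominative ki- → kiso.
Attach definiteness indefinite k- → kkiso.
Attach noun class class III tho- → thokkiso.
Attach number plural ka- (before consonant 'th') → kathokkiso.
Apply vowel harmony: kathokkiso → kathokkuso.
Apply epenthesis: kathokkuso → kathokukuso.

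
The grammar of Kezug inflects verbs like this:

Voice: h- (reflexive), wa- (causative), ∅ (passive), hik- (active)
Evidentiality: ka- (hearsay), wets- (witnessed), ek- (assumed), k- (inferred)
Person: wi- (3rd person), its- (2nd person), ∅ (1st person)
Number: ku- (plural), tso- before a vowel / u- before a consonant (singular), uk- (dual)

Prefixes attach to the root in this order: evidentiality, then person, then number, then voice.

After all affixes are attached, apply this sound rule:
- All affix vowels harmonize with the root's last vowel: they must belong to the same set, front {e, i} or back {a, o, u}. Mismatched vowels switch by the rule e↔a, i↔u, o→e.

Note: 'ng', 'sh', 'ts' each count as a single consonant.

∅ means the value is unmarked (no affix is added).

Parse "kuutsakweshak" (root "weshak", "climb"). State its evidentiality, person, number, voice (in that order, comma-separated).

Segment: ku-its-ek-weshak.
evidentiality: ek- → assumed.
person: its- → 2nd person.
number: ku- → plural.
voice: ∅ → passive.

assumed, 2nd person, plural, passive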